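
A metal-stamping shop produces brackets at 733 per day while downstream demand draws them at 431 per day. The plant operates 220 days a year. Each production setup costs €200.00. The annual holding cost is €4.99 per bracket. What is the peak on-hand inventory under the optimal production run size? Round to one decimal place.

I_max ≈ 1,769.6 brackets

Annual demand D = 431 × 220 = 94,820.
Production build-up factor (1 − d/p) = 1 − 431/733 = 0.4120.
Q* = √(2DS / (H(1 − d/p))) = √(2 × 94,820 × 200 / (4.99 × 0.4120)).
= √(37,928,000 / 2.0559) ≈ 4295.149.
Maximum inventory = Q*(1 − d/p) = 4295.149 × 0.4120 ≈ 1769.625.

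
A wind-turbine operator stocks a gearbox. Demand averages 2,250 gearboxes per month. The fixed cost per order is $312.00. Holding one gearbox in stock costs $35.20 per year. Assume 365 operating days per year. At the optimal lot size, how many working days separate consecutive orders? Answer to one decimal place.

T ≈ 9.4 days

Annual demand D = 2,250 × 12 = 27,000.
EOQ = √(2DS/H) = √(2 × 27,000 × 312 / 35.2) ≈ 691.84.
Cycle time = Q*/D × 365 = 691.84 / 27,000 × 365 ≈ 9.353 days.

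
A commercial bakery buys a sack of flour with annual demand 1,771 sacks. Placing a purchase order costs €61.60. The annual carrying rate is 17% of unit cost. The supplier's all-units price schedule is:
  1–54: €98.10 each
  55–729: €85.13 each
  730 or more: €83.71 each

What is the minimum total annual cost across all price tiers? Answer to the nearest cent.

TC* ≈ €152,542.20

Holding cost per unit per year at price C is H = 0.17·C.
Evaluate total cost at each tier's feasible EOQ or, if the EOQ is below the tier, at the tier's minimum quantity.
Tier 1 (€98.10): EOQ = 114.4 exceeds tier's upper bound 54, so this tier is dominated.
EOQ at €85.13 = 122.8 (feasible in tier 2): TC = 1,771×€85.13 + (1,771/122.8)×61.6 + (122.8/2)×0.17×€85.13 = €152,542.20.
EOQ at €83.71 = 123.8 < 730, so use break Q=730: TC = 1,771×€83.71 + (1,771/730.0)×61.6 + (730.0/2)×0.17×€83.71 = €153,594.06.
Lowest total cost among the candidates is at Q = 122.8.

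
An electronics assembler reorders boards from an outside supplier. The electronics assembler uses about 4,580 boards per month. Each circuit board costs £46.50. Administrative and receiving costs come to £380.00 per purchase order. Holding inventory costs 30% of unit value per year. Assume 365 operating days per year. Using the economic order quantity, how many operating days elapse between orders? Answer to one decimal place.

T ≈ 11.5 days

Annual demand D = 4,580 × 12 = 54,960.
Holding cost H = 0.30 × £46.50 = £13.9500 per unit per year.
The optimal lot size = √(2DS/H) = √(2 × 54,960 × 380 / 13.95) ≈ 1730.39.
Cycle time = Q*/D × 365 = 1730.39 / 54,960 × 365 ≈ 11.492 days.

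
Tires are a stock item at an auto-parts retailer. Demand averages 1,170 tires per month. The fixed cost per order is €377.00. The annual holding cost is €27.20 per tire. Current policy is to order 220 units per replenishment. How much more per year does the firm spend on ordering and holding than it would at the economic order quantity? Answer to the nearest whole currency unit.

Extra cost ≈ €10,083 per year

Annual demand D = 1,170 × 12 = 14,040.
EOQ = √(2DS/H) = √(2 × 14,040 × 377 / 27.2) ≈ 623.86.
Cost at Q* = (D/Q*)S + (Q*/2)H = √(2DSH) ≈ €16,968.90.
Cost at Q = 220: (14,040/220)×377 + (220/2)×27.2 = €24,059.45 + €2,992.00 = €27,051.45.
Excess = €27,051.45 − €16,968.90 = €10,082.55.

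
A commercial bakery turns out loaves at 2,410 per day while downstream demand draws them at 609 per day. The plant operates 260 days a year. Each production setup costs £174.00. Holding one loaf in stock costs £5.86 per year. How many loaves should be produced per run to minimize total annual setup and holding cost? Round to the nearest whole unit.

Q* ≈ 3,547 loaves

Annual demand D = 609 × 260 = 158,340.
Production build-up factor (1 − d/p) = 1 − 609/2,410 = 0.7473.
Q* = √(2DS / (H(1 − d/p))) = √(2 × 158,340 × 174 / (5.86 × 0.7473)).
= √(55,102,320 / 4.3792) ≈ 3547.217.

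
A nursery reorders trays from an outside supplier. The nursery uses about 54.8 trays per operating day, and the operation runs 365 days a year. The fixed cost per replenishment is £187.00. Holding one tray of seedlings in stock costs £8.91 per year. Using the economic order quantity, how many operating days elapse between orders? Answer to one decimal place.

T ≈ 16.7 days

Annual demand D = 54.8 × 365 = 20,002.
Q* = √(2DS/H) = √(2 × 20,002 × 187 / 8.91) ≈ 916.29.
Cycle time = Q*/D × 365 = 916.29 / 20,002 × 365 ≈ 16.721 days.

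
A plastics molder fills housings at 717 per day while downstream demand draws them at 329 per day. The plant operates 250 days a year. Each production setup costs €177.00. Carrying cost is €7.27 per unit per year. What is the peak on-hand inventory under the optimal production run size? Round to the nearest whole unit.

Annual demand D = 329 × 250 = 82,250.
Production build-up factor (1 − d/p) = 1 − 329/717 = 0.5411.
Q* = √(2DS / (H(1 − d/p))) = √(2 × 82,250 × 177 / (7.27 × 0.5411)).
= √(29,116,500 / 3.9341) ≈ 2720.483.
Maximum inventory = Q*(1 − d/p) = 2720.483 × 0.5411 ≈ 1472.172.

I_max ≈ 1,472 housings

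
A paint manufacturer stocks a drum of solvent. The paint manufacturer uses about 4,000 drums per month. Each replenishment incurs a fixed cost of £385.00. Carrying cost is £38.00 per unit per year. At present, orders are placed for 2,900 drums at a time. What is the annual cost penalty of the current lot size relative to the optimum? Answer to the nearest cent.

Extra cost ≈ £23,996.02 per year

Annual demand D = 4,000 × 12 = 48,000.
EOQ = √(2DS/H) = √(2 × 48,000 × 385 / 38) ≈ 986.22.
Cost at Q* = (D/Q*)S + (Q*/2)H = √(2DSH) ≈ £37,476.39.
Cost at Q = 2,900: (48,000/2,900)×385 + (2,900/2)×38 = £6,372.41 + £55,100.00 = £61,472.41.
Excess = £61,472.41 − £37,476.39 = £23,996.02.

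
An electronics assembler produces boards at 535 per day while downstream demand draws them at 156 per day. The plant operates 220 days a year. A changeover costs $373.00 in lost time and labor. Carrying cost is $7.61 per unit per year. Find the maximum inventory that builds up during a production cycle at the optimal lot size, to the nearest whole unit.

Annual demand D = 156 × 220 = 34,320.
Production build-up factor (1 − d/p) = 1 − 156/535 = 0.7084.
Q* = √(2DS / (H(1 − d/p))) = √(2 × 34,320 × 373 / (7.61 × 0.7084)).
= √(25,602,720 / 5.391) ≈ 2179.255.
Maximum inventory = Q*(1 − d/p) = 2179.255 × 0.7084 ≈ 1543.809.

I_max ≈ 1,544 boards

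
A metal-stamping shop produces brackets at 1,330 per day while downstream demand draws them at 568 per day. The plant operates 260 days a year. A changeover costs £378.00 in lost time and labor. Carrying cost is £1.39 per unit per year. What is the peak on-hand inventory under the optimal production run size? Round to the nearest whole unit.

Annual demand D = 568 × 260 = 147,680.
Production build-up factor (1 − d/p) = 1 − 568/1,330 = 0.5729.
Q* = √(2DS / (H(1 − d/p))) = √(2 × 147,680 × 378 / (1.39 × 0.5729)).
= √(111,646,080 / 0.7964) ≈ 11840.299.
Maximum inventory = Q*(1 − d/p) = 11840.299 × 0.5729 ≈ 6783.690.

I_max ≈ 6,784 brackets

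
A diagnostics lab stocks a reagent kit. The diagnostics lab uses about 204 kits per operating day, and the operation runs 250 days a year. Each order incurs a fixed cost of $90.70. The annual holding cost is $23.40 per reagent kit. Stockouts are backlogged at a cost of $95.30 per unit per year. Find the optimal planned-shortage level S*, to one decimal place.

Annual demand D = 204 × 250 = 51,000.
With planned backorders, Q* = √(2DS/H) · √((H+B)/B).
√(2DS/H) = √(2 × 51,000 × 90.7 / 23.4) = 628.776.
√((H+B)/B) = √((23.4+95.3)/95.3) = 1.1160.
Q* ≈ 701.738.
S* = Q* · H/(H+B) = 701.738 × 23.4/118.7 ≈ 138.337.

S* ≈ 138.3 kits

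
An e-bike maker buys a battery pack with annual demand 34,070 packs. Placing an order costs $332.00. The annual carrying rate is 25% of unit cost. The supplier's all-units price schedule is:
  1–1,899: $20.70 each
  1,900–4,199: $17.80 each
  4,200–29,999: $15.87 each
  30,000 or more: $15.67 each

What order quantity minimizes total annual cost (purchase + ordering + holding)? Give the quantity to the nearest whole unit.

Holding cost per unit per year at price C is H = 0.25·C.
For each price level, check whether its EOQ is feasible; otherwise the best quantity at that price is the breakpoint.
Tier 1 ($20.70): EOQ = 2090.8 exceeds tier's upper bound 1899, so this tier is dominated.
EOQ at $17.80 = 2254.7 (feasible in tier 2): TC = 34,070×$17.80 + (34,070/2254.7)×332 + (2254.7/2)×0.25×$17.80 = $616,479.45.
EOQ at $15.87 = 2387.9 < 4200, so use break Q=4200: TC = 34,070×$15.87 + (34,070/4200.0)×332 + (4200.0/2)×0.25×$15.87 = $551,715.80.
EOQ at $15.67 = 2403.1 < 30000, so use break Q=30000: TC = 34,070×$15.67 + (34,070/30000.0)×332 + (30000.0/2)×0.25×$15.67 = $593,016.44.
Lowest total cost is $551,715.80 at Q = 4200.0.

Q* ≈ 4,200 packs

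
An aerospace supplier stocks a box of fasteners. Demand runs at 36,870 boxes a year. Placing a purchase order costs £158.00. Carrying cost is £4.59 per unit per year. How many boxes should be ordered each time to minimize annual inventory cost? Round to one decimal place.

EOQ = √(2DS / H) = √(2 × 36,870 × 158 / 4.59).
= √(11,650,920 / 4.59) = √2,538,326.7974 ≈ 1593.213.

Q* ≈ 1,593.2 boxes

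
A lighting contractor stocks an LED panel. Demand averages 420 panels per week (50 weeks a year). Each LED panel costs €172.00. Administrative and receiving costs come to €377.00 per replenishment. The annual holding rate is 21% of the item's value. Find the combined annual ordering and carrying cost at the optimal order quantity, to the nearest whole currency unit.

TC* ≈ €23,915

Annual demand D = 420 × 50 = 21,000.
Holding cost H = 0.21 × €172.00 = €36.1200 per unit per year.
EOQ = √(2DS/H) = √(2 × 21,000 × 377 / 36.12) ≈ 662.10.
At the optimum the two cost components are equal, so total cost = 2·(Q*/2)H = Q*·H.
Minimum total = √(2DSH) = √(2 × 21,000 × 377 × 36.12) ≈ 23914.934.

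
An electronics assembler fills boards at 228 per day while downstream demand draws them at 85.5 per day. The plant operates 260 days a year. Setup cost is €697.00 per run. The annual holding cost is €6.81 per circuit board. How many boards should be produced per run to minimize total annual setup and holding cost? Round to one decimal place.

Annual demand D = 85.5 × 260 = 22,230.
Production build-up factor (1 − d/p) = 1 − 85.5/228 = 0.6250.
Q* = √(2DS / (H(1 − d/p))) = √(2 × 22,230 × 697 / (6.81 × 0.6250)).
= √(30,988,620 / 4.2562) ≈ 2698.283.

Q* ≈ 2,698.3 boards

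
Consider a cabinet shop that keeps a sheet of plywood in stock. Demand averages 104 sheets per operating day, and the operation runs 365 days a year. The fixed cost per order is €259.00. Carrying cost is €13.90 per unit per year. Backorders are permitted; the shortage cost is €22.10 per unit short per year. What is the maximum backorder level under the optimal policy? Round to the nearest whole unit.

S* ≈ 586 sheets

Annual demand D = 104 × 365 = 37,960.
With planned backorders, Q* = √(2DS/H) · √((H+B)/B).
√(2DS/H) = √(2 × 37,960 × 259 / 13.9) = 1189.380.
√((H+B)/B) = √((13.9+22.1)/22.1) = 1.2763.
Q* ≈ 1518.014.
S* = Q* · H/(H+B) = 1518.014 × 13.9/36 ≈ 586.122.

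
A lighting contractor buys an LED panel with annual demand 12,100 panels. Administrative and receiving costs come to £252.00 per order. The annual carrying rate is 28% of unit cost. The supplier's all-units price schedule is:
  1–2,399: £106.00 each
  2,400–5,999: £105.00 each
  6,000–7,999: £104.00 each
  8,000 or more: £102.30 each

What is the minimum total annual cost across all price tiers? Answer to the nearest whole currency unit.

Holding cost per unit per year at price C is H = 0.28·C.
Candidates are each tier's EOQ (if it falls in that tier) and each price-break quantity.
EOQ at £106.00 = 453.3 (feasible in tier 1): TC = 12,100×£106.00 + (12,100/453.3)×252 + (453.3/2)×0.28×£106.00 = £1,296,053.64.
EOQ at £105.00 = 455.4 < 2400, so use break Q=2400: TC = 12,100×£105.00 + (12,100/2400.0)×252 + (2400.0/2)×0.28×£105.00 = £1,307,050.50.
EOQ at £104.00 = 457.6 < 6000, so use break Q=6000: TC = 12,100×£104.00 + (12,100/6000.0)×252 + (6000.0/2)×0.28×£104.00 = £1,346,268.20.
EOQ at £102.30 = 461.4 < 8000, so use break Q=8000: TC = 12,100×£102.30 + (12,100/8000.0)×252 + (8000.0/2)×0.28×£102.30 = £1,352,787.15.
Lowest total cost among the candidates is at Q = 453.3.

TC* ≈ £1,296,054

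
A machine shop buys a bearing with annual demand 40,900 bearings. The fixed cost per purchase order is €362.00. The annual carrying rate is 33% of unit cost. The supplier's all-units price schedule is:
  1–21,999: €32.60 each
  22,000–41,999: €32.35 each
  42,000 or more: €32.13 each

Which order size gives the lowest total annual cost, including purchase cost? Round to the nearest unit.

Holding cost per unit per year at price C is H = 0.33·C.
Evaluate total cost at each tier's feasible EOQ or, if the EOQ is below the tier, at the tier's minimum quantity.
EOQ at €32.60 = 1659.1 (feasible in tier 1): TC = 40,900×€32.60 + (40,900/1659.1)×362 + (1659.1/2)×0.33×€32.60 = €1,351,188.29.
EOQ at €32.35 = 1665.5 < 22000, so use break Q=22000: TC = 40,900×€32.35 + (40,900/22000.0)×362 + (22000.0/2)×0.33×€32.35 = €1,441,218.49.
EOQ at €32.13 = 1671.2 < 42000, so use break Q=42000: TC = 40,900×€32.13 + (40,900/42000.0)×362 + (42000.0/2)×0.33×€32.13 = €1,537,130.42.
Lowest total cost is €1,351,188.29 at Q = 1659.1.

Q* ≈ 1,659 bearings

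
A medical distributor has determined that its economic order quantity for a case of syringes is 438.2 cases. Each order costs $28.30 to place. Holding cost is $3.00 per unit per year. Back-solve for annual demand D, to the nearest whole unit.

D ≈ 10,178 cases per year

Invert the EOQ relation Q*² = 2DS/H.
From Q* = √(2DS/H): D = Q*²H / (2S) = 438.2² × 3 / (2 × 28.3) = 10177.698.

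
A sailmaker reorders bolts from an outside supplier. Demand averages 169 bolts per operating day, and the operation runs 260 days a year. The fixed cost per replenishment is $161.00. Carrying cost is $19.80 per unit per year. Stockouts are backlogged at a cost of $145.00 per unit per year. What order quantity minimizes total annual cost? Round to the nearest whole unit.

Annual demand D = 169 × 260 = 43,940.
With planned backorders, Q* = √(2DS/H) · √((H+B)/B).
√(2DS/H) = √(2 × 43,940 × 161 / 19.8) = 845.328.
√((H+B)/B) = √((19.8+145)/145) = 1.0661.
Q* ≈ 901.197.

Q* ≈ 901 bolts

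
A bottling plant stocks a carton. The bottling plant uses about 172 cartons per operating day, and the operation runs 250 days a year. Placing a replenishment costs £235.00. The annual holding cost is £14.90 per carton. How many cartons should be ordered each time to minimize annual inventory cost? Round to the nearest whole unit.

Q* ≈ 1,165 cartons

Annual demand D = 172 × 250 = 43,000.
EOQ = √(2DS / H) = √(2 × 43,000 × 235 / 14.9).
= √(20,210,000 / 14.9) = √1,356,375.8389 ≈ 1164.635.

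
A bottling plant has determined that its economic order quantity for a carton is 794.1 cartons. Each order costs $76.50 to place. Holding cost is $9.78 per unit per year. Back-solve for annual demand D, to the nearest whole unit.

D ≈ 40,309 cartons per year

The basic EOQ model gives Q* = √(2DS/H); rearrange for the unknown.
From Q* = √(2DS/H): D = Q*²H / (2S) = 794.1² × 9.78 / (2 × 76.5) = 40308.609.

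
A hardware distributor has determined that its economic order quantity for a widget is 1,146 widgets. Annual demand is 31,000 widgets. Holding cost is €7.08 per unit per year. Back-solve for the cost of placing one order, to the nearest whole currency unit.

Invert the EOQ relation Q*² = 2DS/H.
From Q* = √(2DS/H): S = Q*²H / (2D) = 1,146² × 7.08 / (2 × 31,000) = 149.9722.

S ≈ €150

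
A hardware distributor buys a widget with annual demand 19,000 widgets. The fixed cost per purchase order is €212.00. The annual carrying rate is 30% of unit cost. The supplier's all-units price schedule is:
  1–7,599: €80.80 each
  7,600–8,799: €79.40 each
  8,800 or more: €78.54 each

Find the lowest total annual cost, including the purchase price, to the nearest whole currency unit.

Holding cost per unit per year at price C is H = 0.30·C.
For each price level, check whether its EOQ is feasible; otherwise the best quantity at that price is the breakpoint.
EOQ at €80.80 = 576.5 (feasible in tier 1): TC = 19,000×€80.80 + (19,000/576.5)×212 + (576.5/2)×0.30×€80.80 = €1,549,174.17.
EOQ at €79.40 = 581.6 < 7600, so use break Q=7600: TC = 19,000×€79.40 + (19,000/7600.0)×212 + (7600.0/2)×0.30×€79.40 = €1,599,646.00.
EOQ at €78.54 = 584.7 < 8800, so use break Q=8800: TC = 19,000×€78.54 + (19,000/8800.0)×212 + (8800.0/2)×0.30×€78.54 = €1,596,390.53.
Lowest total cost among the candidates is at Q = 576.5.

TC* ≈ €1,549,174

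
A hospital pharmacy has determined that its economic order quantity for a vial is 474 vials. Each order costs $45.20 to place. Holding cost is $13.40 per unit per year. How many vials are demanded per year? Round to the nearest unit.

The basic EOQ model gives Q* = √(2DS/H); rearrange for the unknown.
From Q* = √(2DS/H): D = Q*²H / (2S) = 474² × 13.4 / (2 × 45.2) = 33303.743.

D ≈ 33,304 vials per year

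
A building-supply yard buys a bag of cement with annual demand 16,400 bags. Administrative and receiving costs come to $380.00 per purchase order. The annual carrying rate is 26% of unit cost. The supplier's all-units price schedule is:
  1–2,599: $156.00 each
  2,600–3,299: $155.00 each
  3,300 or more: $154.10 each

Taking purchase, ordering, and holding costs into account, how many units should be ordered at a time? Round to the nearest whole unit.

Holding cost per unit per year at price C is H = 0.26·C.
Candidates are each tier's EOQ (if it falls in that tier) and each price-break quantity.
EOQ at $156.00 = 554.3 (feasible in tier 1): TC = 16,400×$156.00 + (16,400/554.3)×380 + (554.3/2)×0.26×$156.00 = $2,580,884.21.
EOQ at $155.00 = 556.1 < 2600, so use break Q=2600: TC = 16,400×$155.00 + (16,400/2600.0)×380 + (2600.0/2)×0.26×$155.00 = $2,596,786.92.
EOQ at $154.10 = 557.8 < 3300, so use break Q=3300: TC = 16,400×$154.10 + (16,400/3300.0)×380 + (3300.0/2)×0.26×$154.10 = $2,595,237.38.
Lowest total cost is $2,580,884.21 at Q = 554.3.

Q* ≈ 554 bags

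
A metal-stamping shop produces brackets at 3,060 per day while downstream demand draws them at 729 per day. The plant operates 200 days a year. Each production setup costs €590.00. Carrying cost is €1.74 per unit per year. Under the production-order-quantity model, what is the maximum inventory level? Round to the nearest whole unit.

Annual demand D = 729 × 200 = 145,800.
Production build-up factor (1 − d/p) = 1 − 729/3,060 = 0.7618.
Q* = √(2DS / (H(1 − d/p))) = √(2 × 145,800 × 590 / (1.74 × 0.7618)).
= √(172,044,000 / 1.3255) ≈ 11392.911.
Maximum inventory = Q*(1 − d/p) = 11392.911 × 0.7618 ≈ 8678.718.

I_max ≈ 8,679 brackets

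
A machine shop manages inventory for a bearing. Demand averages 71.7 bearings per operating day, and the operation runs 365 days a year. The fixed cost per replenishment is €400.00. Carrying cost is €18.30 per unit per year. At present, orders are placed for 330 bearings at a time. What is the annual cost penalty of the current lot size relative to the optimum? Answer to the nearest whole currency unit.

Annual demand D = 71.7 × 365 = 26,170.5.
EOQ = √(2DS/H) = √(2 × 26,170.5 × 400 / 18.3) ≈ 1069.61.
Cost at Q* = (D/Q*)S + (Q*/2)H = √(2DSH) ≈ €19,573.86.
Cost at Q = 330: (26,170.5/330)×400 + (330/2)×18.3 = €31,721.82 + €3,019.50 = €34,741.32.
Excess = €34,741.32 − €19,573.86 = €15,167.45.

Extra cost ≈ €15,167 per year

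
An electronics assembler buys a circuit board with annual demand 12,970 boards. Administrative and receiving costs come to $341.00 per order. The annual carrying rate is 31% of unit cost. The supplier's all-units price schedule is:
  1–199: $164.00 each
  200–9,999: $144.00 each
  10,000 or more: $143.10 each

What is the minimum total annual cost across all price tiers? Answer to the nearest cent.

TC* ≈ $1,887,551.21

Holding cost per unit per year at price C is H = 0.31·C.
Evaluate total cost at each tier's feasible EOQ or, if the EOQ is below the tier, at the tier's minimum quantity.
Tier 1 ($164.00): EOQ = 417.1 exceeds tier's upper bound 199, so this tier is dominated.
EOQ at $144.00 = 445.1 (feasible in tier 2): TC = 12,970×$144.00 + (12,970/445.1)×341 + (445.1/2)×0.31×$144.00 = $1,887,551.21.
EOQ at $143.10 = 446.5 < 10000, so use break Q=10000: TC = 12,970×$143.10 + (12,970/10000.0)×341 + (10000.0/2)×0.31×$143.10 = $2,078,254.28.
Lowest total cost among the candidates is at Q = 445.1.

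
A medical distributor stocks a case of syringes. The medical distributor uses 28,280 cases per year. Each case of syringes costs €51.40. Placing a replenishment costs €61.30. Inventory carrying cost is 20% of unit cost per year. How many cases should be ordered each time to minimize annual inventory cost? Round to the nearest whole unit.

Q* ≈ 581 cases

Holding cost H = 0.20 × €51.40 = €10.2800 per unit per year.
EOQ = √(2DS / H) = √(2 × 28,280 × 61.3 / 10.28).
= √(3,467,128 / 10.28) = √337,269.2607 ≈ 580.749.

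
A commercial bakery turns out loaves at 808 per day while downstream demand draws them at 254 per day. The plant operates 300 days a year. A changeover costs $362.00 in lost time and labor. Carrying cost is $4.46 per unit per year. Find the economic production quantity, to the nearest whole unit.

Q* ≈ 4,247 loaves

Annual demand D = 254 × 300 = 76,200.
Production build-up factor (1 − d/p) = 1 − 254/808 = 0.6856.
Q* = √(2DS / (H(1 − d/p))) = √(2 × 76,200 × 362 / (4.46 × 0.6856)).
= √(55,168,800 / 3.058) ≈ 4247.468.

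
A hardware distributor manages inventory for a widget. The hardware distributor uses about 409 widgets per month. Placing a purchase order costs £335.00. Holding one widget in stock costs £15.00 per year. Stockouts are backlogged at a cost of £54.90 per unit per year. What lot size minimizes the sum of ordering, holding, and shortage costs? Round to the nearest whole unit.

Annual demand D = 409 × 12 = 4,908.
With planned backorders, Q* = √(2DS/H) · √((H+B)/B).
√(2DS/H) = √(2 × 4,908 × 335 / 15) = 468.214.
√((H+B)/B) = √((15+54.9)/54.9) = 1.1284.
Q* ≈ 528.319.

Q* ≈ 528 widgets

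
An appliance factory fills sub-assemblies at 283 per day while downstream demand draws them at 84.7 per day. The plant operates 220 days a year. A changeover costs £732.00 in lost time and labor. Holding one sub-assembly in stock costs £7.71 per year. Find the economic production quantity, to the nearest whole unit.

Annual demand D = 84.7 × 220 = 18,634.
Production build-up factor (1 − d/p) = 1 − 84.7/283 = 0.7007.
Q* = √(2DS / (H(1 − d/p))) = √(2 × 18,634 × 732 / (7.71 × 0.7007)).
= √(27,280,176 / 5.4024) ≈ 2247.130.

Q* ≈ 2,247 sub-assemblies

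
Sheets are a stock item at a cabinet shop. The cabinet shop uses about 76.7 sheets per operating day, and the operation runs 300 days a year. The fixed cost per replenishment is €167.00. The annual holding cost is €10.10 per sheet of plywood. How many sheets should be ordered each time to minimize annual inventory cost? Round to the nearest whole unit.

Annual demand D = 76.7 × 300 = 23,010.
EOQ = √(2DS / H) = √(2 × 23,010 × 167 / 10.1).
= √(7,685,340 / 10.1) = √760,924.7525 ≈ 872.310.

Q* ≈ 872 sheets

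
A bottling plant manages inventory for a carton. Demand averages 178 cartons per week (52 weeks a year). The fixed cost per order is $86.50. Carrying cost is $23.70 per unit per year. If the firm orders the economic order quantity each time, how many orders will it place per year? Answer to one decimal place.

N ≈ 35.6 orders per year

Annual demand D = 178 × 52 = 9,256.
Q* = √(2DS/H) = √(2 × 9,256 × 86.5 / 23.7) ≈ 259.93.
Orders per year = D / Q* = 9,256 / 259.93 ≈ 35.609.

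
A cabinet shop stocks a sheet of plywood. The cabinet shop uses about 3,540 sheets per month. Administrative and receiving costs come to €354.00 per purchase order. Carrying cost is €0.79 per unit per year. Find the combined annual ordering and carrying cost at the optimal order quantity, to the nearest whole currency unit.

TC* ≈ €4,874

Annual demand D = 3,540 × 12 = 42,480.
Q* = √(2DS/H) = √(2 × 42,480 × 354 / 0.79) ≈ 6170.14.
At the optimum the two cost components are equal, so total cost = 2·(Q*/2)H = Q*·H.
Minimum total = √(2DSH) = √(2 × 42,480 × 354 × 0.79) ≈ 4874.414.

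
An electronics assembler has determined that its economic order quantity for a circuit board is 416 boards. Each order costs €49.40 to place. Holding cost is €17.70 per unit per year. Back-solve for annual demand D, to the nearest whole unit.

Invert the EOQ relation Q*² = 2DS/H.
From Q* = √(2DS/H): D = Q*²H / (2S) = 416² × 17.7 / (2 × 49.4) = 31002.947.

D ≈ 31,003 boards per year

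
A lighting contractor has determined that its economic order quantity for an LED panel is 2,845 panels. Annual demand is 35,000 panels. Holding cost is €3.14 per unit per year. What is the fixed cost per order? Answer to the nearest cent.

S ≈ €363.07

Squaring Q* = √(2DS/H) gives Q*² = 2DS/H.
From Q* = √(2DS/H): S = Q*²H / (2D) = 2,845² × 3.14 / (2 × 35,000) = 363.0748.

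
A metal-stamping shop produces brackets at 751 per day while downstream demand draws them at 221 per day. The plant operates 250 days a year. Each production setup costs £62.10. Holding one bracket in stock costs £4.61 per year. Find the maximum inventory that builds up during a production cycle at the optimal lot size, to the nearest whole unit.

I_max ≈ 1,025 brackets

Annual demand D = 221 × 250 = 55,250.
Production build-up factor (1 − d/p) = 1 − 221/751 = 0.7057.
Q* = √(2DS / (H(1 − d/p))) = √(2 × 55,250 × 62.1 / (4.61 × 0.7057)).
= √(6,862,050 / 3.2534) ≈ 1452.307.
Maximum inventory = Q*(1 − d/p) = 1452.307 × 0.7057 ≈ 1024.931.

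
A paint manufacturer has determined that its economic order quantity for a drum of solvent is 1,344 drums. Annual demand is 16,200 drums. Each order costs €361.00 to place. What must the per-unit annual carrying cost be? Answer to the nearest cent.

Squaring Q* = √(2DS/H) gives Q*² = 2DS/H.
From Q* = √(2DS/H): H = 2DS / Q*² = 2 × 16,200 × 361 / 1,344² = 6.4752.

H ≈ €6.48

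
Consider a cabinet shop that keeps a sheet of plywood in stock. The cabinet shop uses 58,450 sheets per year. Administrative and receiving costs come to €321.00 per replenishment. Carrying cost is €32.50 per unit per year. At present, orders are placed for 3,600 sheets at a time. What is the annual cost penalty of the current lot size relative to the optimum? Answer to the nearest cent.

Extra cost ≈ €28,789.60 per year

EOQ = √(2DS/H) = √(2 × 58,450 × 321 / 32.5) ≈ 1074.53.
Cost at Q* = (D/Q*)S + (Q*/2)H = √(2DSH) ≈ €34,922.19.
Cost at Q = 3,600: (58,450/3,600)×321 + (3,600/2)×32.5 = €5,211.79 + €58,500.00 = €63,711.79.
Excess = €63,711.79 − €34,922.19 = €28,789.60.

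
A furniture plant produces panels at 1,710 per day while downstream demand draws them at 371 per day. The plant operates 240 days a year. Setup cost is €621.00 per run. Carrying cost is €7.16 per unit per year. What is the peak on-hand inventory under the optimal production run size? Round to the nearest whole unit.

Annual demand D = 371 × 240 = 89,040.
Production build-up factor (1 − d/p) = 1 − 371/1,710 = 0.7830.
Q* = √(2DS / (H(1 − d/p))) = √(2 × 89,040 × 621 / (7.16 × 0.7830)).
= √(110,587,680 / 5.6066) ≈ 4441.244.
Maximum inventory = Q*(1 − d/p) = 4441.244 × 0.7830 ≈ 3477.676.

I_max ≈ 3,478 panels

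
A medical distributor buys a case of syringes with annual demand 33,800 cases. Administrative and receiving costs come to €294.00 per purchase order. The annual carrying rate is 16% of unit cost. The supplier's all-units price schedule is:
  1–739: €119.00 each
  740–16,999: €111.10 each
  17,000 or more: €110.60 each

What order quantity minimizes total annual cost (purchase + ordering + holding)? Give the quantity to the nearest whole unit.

Holding cost per unit per year at price C is H = 0.16·C.
Evaluate total cost at each tier's feasible EOQ or, if the EOQ is below the tier, at the tier's minimum quantity.
Tier 1 (€119.00): EOQ = 1021.7 exceeds tier's upper bound 739, so this tier is dominated.
EOQ at €111.10 = 1057.4 (feasible in tier 2): TC = 33,800×€111.10 + (33,800/1057.4)×294 + (1057.4/2)×0.16×€111.10 = €3,773,975.94.
EOQ at €110.60 = 1059.8 < 17000, so use break Q=17000: TC = 33,800×€110.60 + (33,800/17000.0)×294 + (17000.0/2)×0.16×€110.60 = €3,889,280.54.
Lowest total cost is €3,773,975.94 at Q = 1057.4.

Q* ≈ 1,057 cases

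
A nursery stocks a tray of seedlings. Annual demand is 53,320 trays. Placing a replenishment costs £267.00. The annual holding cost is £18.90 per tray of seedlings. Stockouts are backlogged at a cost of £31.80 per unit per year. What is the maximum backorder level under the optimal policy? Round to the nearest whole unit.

S* ≈ 578 trays

With planned backorders, Q* = √(2DS/H) · √((H+B)/B).
√(2DS/H) = √(2 × 53,320 × 267 / 18.9) = 1227.396.
√((H+B)/B) = √((18.9+31.8)/31.8) = 1.2627.
Q* ≈ 1549.798.
S* = Q* · H/(H+B) = 1549.798 × 18.9/50.7 ≈ 577.736.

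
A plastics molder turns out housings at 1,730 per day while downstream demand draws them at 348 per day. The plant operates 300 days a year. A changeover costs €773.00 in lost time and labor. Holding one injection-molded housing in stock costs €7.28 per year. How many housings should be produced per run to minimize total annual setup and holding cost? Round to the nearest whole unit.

Q* ≈ 5,268 housings

Annual demand D = 348 × 300 = 104,400.
Production build-up factor (1 − d/p) = 1 − 348/1,730 = 0.7988.
Q* = √(2DS / (H(1 − d/p))) = √(2 × 104,400 × 773 / (7.28 × 0.7988)).
= √(161,402,400 / 5.8156) ≈ 5268.152.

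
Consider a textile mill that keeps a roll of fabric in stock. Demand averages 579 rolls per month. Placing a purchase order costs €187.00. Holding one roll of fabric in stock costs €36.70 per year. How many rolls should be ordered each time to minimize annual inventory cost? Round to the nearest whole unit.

Q* ≈ 266 rolls

Annual demand D = 579 × 12 = 6,948.
EOQ = √(2DS / H) = √(2 × 6,948 × 187 / 36.7).
= √(2,598,552 / 36.7) = √70,805.2316 ≈ 266.093.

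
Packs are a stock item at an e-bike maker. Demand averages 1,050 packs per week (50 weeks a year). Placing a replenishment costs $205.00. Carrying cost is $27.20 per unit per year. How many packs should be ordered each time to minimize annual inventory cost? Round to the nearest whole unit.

Q* ≈ 890 packs

Annual demand D = 1,050 × 50 = 52,500.
EOQ = √(2DS / H) = √(2 × 52,500 × 205 / 27.2).
= √(21,525,000 / 27.2) = √791,360.2941 ≈ 889.584.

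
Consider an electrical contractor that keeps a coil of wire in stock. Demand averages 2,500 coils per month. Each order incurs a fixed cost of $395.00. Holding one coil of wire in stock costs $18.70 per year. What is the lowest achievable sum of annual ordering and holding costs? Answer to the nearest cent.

TC* ≈ $21,052.08

Annual demand D = 2,500 × 12 = 30,000.
EOQ = √(2DS/H) = √(2 × 30,000 × 395 / 18.7) ≈ 1125.78.
At Q*, ordering cost (D/Q*)S equals holding cost (Q*/2)H, each = √(DSH/2).
Minimum total = √(2DSH) = √(2 × 30,000 × 395 × 18.7) ≈ 21052.078.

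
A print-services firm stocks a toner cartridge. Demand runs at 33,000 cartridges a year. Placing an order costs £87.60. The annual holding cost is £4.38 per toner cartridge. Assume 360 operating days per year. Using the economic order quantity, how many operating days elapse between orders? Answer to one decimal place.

T ≈ 12.5 days

Q* = √(2DS/H) = √(2 × 33,000 × 87.6 / 4.38) ≈ 1148.91.
Cycle time = Q*/D × 360 = 1148.91 / 33,000 × 360 ≈ 12.534 days.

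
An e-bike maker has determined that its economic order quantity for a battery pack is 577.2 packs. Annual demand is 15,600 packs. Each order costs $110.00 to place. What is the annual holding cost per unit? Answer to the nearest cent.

H ≈ $10.30

Invert the EOQ relation Q*² = 2DS/H.
From Q* = √(2DS/H): H = 2DS / Q*² = 2 × 15,600 × 110 / 577.2² = 10.3014.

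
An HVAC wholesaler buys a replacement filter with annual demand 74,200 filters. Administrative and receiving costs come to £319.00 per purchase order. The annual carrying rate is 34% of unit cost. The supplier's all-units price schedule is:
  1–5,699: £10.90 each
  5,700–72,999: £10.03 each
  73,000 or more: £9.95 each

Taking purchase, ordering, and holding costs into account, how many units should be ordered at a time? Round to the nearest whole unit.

Holding cost per unit per year at price C is H = 0.34·C.
Evaluate total cost at each tier's feasible EOQ or, if the EOQ is below the tier, at the tier's minimum quantity.
EOQ at £10.90 = 3574.0 (feasible in tier 1): TC = 74,200×£10.90 + (74,200/3574.0)×319 + (3574.0/2)×0.34×£10.90 = £822,025.40.
EOQ at £10.03 = 3725.8 < 5700, so use break Q=5700: TC = 74,200×£10.03 + (74,200/5700.0)×319 + (5700.0/2)×0.34×£10.03 = £758,097.67.
EOQ at £9.95 = 3740.8 < 73000, so use break Q=73000: TC = 74,200×£9.95 + (74,200/73000.0)×319 + (73000.0/2)×0.34×£9.95 = £862,093.74.
Lowest total cost is £758,097.67 at Q = 5700.0.

Q* ≈ 5,700 filters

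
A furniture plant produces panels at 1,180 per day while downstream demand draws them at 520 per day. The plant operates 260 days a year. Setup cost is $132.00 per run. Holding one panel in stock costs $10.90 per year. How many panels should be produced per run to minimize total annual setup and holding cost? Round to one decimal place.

Annual demand D = 520 × 260 = 135,200.
Production build-up factor (1 − d/p) = 1 − 520/1,180 = 0.5593.
Q* = √(2DS / (H(1 − d/p))) = √(2 × 135,200 × 132 / (10.9 × 0.5593)).
= √(35,692,800 / 6.0966) ≈ 2419.614.

Q* ≈ 2,419.6 panels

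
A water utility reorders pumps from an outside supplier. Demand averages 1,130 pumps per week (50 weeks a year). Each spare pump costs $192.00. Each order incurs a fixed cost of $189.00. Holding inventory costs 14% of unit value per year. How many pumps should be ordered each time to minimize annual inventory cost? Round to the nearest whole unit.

Annual demand D = 1,130 × 50 = 56,500.
Holding cost H = 0.14 × $192.00 = $26.8800 per unit per year.
EOQ = √(2DS / H) = √(2 × 56,500 × 189 / 26.88).
= √(21,357,000 / 26.88) = √794,531.25 ≈ 891.365.

Q* ≈ 891 pumps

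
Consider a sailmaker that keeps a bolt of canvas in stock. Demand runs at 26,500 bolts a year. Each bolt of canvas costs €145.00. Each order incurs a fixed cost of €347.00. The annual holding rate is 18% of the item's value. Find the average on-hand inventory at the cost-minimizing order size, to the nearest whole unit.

Average inventory ≈ 420 bolts

Holding cost H = 0.18 × €145.00 = €26.1000 per unit per year.
The optimal lot size = √(2DS/H) = √(2 × 26,500 × 347 / 26.1) ≈ 839.43.
Average inventory = Q*/2 ≈ 839.43 / 2 = 419.713.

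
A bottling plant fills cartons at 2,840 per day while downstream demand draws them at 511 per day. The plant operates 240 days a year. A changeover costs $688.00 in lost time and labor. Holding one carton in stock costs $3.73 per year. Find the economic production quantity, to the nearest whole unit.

Q* ≈ 7,428 cartons

Annual demand D = 511 × 240 = 122,640.
Production build-up factor (1 − d/p) = 1 − 511/2,840 = 0.8201.
Q* = √(2DS / (H(1 − d/p))) = √(2 × 122,640 × 688 / (3.73 × 0.8201)).
= √(168,752,640 / 3.0589) ≈ 7427.545.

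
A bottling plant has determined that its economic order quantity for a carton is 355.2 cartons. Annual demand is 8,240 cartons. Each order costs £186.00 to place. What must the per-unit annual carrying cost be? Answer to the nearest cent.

H ≈ £24.30

Squaring Q* = √(2DS/H) gives Q*² = 2DS/H.
From Q* = √(2DS/H): H = 2DS / Q*² = 2 × 8,240 × 186 / 355.2² = 24.2954.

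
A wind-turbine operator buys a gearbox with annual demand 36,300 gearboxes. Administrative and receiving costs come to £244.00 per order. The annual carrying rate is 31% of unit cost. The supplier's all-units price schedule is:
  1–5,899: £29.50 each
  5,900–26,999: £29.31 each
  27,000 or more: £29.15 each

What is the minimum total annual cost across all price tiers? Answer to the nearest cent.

Holding cost per unit per year at price C is H = 0.31·C.
Evaluate total cost at each tier's feasible EOQ or, if the EOQ is below the tier, at the tier's minimum quantity.
EOQ at £29.50 = 1391.8 (feasible in tier 1): TC = 36,300×£29.50 + (36,300/1391.8)×244 + (1391.8/2)×0.31×£29.50 = £1,083,577.85.
EOQ at £29.31 = 1396.3 < 5900, so use break Q=5900: TC = 36,300×£29.31 + (36,300/5900.0)×244 + (5900.0/2)×0.31×£29.31 = £1,092,258.22.
EOQ at £29.15 = 1400.1 < 27000, so use break Q=27000: TC = 36,300×£29.15 + (36,300/27000.0)×244 + (27000.0/2)×0.31×£29.15 = £1,180,465.79.
Lowest total cost among the candidates is at Q = 1391.8.

TC* ≈ £1,083,577.85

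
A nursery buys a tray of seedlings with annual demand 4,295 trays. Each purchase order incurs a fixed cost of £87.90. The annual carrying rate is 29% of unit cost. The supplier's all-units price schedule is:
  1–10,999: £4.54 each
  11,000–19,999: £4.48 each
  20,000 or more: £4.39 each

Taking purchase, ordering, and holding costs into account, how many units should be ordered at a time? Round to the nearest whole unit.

Holding cost per unit per year at price C is H = 0.29·C.
Evaluate total cost at each tier's feasible EOQ or, if the EOQ is below the tier, at the tier's minimum quantity.
EOQ at £4.54 = 757.3 (feasible in tier 1): TC = 4,295×£4.54 + (4,295/757.3)×87.9 + (757.3/2)×0.29×£4.54 = £20,496.35.
EOQ at £4.48 = 762.3 < 11000, so use break Q=11000: TC = 4,295×£4.48 + (4,295/11000.0)×87.9 + (11000.0/2)×0.29×£4.48 = £26,421.52.
EOQ at £4.39 = 770.1 < 20000, so use break Q=20000: TC = 4,295×£4.39 + (4,295/20000.0)×87.9 + (20000.0/2)×0.29×£4.39 = £31,604.93.
Lowest total cost is £20,496.35 at Q = 757.3.

Q* ≈ 757 trays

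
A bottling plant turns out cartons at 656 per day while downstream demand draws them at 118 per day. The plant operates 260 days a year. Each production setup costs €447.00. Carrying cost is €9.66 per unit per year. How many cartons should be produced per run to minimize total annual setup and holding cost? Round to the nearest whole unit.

Annual demand D = 118 × 260 = 30,680.
Production build-up factor (1 − d/p) = 1 − 118/656 = 0.8201.
Q* = √(2DS / (H(1 − d/p))) = √(2 × 30,680 × 447 / (9.66 × 0.8201)).
= √(27,427,920 / 7.9224) ≈ 1860.667.

Q* ≈ 1,861 cartons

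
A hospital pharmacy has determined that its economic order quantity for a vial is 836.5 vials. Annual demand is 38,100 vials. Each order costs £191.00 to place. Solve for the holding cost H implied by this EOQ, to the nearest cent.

H ≈ £20.80

The basic EOQ model gives Q* = √(2DS/H); rearrange for the unknown.
From Q* = √(2DS/H): H = 2DS / Q*² = 2 × 38,100 × 191 / 836.5² = 20.7997.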